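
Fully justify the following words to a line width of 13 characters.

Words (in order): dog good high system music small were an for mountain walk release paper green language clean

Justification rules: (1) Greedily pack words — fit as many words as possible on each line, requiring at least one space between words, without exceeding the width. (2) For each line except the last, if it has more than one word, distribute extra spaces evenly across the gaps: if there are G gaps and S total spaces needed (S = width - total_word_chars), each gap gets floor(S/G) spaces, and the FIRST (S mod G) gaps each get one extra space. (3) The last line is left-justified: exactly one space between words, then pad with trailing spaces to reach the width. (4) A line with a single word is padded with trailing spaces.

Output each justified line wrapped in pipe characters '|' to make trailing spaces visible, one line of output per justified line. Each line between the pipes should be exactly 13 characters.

Answer: |dog good high|
|system  music|
|small were an|
|for  mountain|
|walk  release|
|paper   green|
|language     |
|clean        |

Derivation:
Line 1: ['dog', 'good', 'high'] (min_width=13, slack=0)
Line 2: ['system', 'music'] (min_width=12, slack=1)
Line 3: ['small', 'were', 'an'] (min_width=13, slack=0)
Line 4: ['for', 'mountain'] (min_width=12, slack=1)
Line 5: ['walk', 'release'] (min_width=12, slack=1)
Line 6: ['paper', 'green'] (min_width=11, slack=2)
Line 7: ['language'] (min_width=8, slack=5)
Line 8: ['clean'] (min_width=5, slack=8)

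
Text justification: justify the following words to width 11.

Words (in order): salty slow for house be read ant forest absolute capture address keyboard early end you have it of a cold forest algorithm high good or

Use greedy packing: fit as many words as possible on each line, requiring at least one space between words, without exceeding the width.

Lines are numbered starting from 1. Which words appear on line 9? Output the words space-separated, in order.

Line 1: ['salty', 'slow'] (min_width=10, slack=1)
Line 2: ['for', 'house'] (min_width=9, slack=2)
Line 3: ['be', 'read', 'ant'] (min_width=11, slack=0)
Line 4: ['forest'] (min_width=6, slack=5)
Line 5: ['absolute'] (min_width=8, slack=3)
Line 6: ['capture'] (min_width=7, slack=4)
Line 7: ['address'] (min_width=7, slack=4)
Line 8: ['keyboard'] (min_width=8, slack=3)
Line 9: ['early', 'end'] (min_width=9, slack=2)
Line 10: ['you', 'have', 'it'] (min_width=11, slack=0)
Line 11: ['of', 'a', 'cold'] (min_width=9, slack=2)
Line 12: ['forest'] (min_width=6, slack=5)
Line 13: ['algorithm'] (min_width=9, slack=2)
Line 14: ['high', 'good'] (min_width=9, slack=2)
Line 15: ['or'] (min_width=2, slack=9)

Answer: early end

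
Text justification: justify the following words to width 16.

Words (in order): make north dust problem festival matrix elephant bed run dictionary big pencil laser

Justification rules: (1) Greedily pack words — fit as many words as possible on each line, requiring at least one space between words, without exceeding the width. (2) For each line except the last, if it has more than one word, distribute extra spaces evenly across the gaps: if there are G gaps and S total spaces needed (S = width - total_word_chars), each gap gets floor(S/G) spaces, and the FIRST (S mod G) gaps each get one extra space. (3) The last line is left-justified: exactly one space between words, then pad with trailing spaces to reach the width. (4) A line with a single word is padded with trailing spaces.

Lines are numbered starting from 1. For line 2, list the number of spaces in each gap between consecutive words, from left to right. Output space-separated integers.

Answer: 1

Derivation:
Line 1: ['make', 'north', 'dust'] (min_width=15, slack=1)
Line 2: ['problem', 'festival'] (min_width=16, slack=0)
Line 3: ['matrix', 'elephant'] (min_width=15, slack=1)
Line 4: ['bed', 'run'] (min_width=7, slack=9)
Line 5: ['dictionary', 'big'] (min_width=14, slack=2)
Line 6: ['pencil', 'laser'] (min_width=12, slack=4)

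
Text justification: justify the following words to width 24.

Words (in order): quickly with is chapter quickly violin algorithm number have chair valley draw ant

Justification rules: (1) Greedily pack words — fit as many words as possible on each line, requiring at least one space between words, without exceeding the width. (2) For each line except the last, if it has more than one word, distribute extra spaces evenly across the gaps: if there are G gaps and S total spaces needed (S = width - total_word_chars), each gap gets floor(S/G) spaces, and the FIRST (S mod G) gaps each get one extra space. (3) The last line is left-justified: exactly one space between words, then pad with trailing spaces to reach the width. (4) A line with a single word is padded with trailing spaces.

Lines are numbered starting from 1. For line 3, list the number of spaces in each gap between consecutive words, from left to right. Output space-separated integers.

Line 1: ['quickly', 'with', 'is', 'chapter'] (min_width=23, slack=1)
Line 2: ['quickly', 'violin', 'algorithm'] (min_width=24, slack=0)
Line 3: ['number', 'have', 'chair', 'valley'] (min_width=24, slack=0)
Line 4: ['draw', 'ant'] (min_width=8, slack=16)

Answer: 1 1 1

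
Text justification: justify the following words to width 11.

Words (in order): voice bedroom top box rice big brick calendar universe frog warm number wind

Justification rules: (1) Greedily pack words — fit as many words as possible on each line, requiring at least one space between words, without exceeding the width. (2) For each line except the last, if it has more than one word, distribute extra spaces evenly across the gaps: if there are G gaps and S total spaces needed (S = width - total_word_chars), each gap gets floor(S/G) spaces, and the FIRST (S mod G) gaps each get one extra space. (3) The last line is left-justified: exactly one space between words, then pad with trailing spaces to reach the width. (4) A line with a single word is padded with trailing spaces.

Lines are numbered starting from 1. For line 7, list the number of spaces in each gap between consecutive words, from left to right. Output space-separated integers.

Line 1: ['voice'] (min_width=5, slack=6)
Line 2: ['bedroom', 'top'] (min_width=11, slack=0)
Line 3: ['box', 'rice'] (min_width=8, slack=3)
Line 4: ['big', 'brick'] (min_width=9, slack=2)
Line 5: ['calendar'] (min_width=8, slack=3)
Line 6: ['universe'] (min_width=8, slack=3)
Line 7: ['frog', 'warm'] (min_width=9, slack=2)
Line 8: ['number', 'wind'] (min_width=11, slack=0)

Answer: 3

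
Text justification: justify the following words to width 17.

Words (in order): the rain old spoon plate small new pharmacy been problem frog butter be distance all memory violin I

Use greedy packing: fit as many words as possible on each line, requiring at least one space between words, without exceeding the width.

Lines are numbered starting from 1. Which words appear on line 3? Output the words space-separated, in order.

Answer: new pharmacy been

Derivation:
Line 1: ['the', 'rain', 'old'] (min_width=12, slack=5)
Line 2: ['spoon', 'plate', 'small'] (min_width=17, slack=0)
Line 3: ['new', 'pharmacy', 'been'] (min_width=17, slack=0)
Line 4: ['problem', 'frog'] (min_width=12, slack=5)
Line 5: ['butter', 'be'] (min_width=9, slack=8)
Line 6: ['distance', 'all'] (min_width=12, slack=5)
Line 7: ['memory', 'violin', 'I'] (min_width=15, slack=2)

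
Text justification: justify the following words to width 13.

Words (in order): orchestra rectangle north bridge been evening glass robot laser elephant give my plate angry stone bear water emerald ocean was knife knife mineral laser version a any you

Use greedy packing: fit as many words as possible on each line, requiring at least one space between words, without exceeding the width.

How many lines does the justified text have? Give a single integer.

Line 1: ['orchestra'] (min_width=9, slack=4)
Line 2: ['rectangle'] (min_width=9, slack=4)
Line 3: ['north', 'bridge'] (min_width=12, slack=1)
Line 4: ['been', 'evening'] (min_width=12, slack=1)
Line 5: ['glass', 'robot'] (min_width=11, slack=2)
Line 6: ['laser'] (min_width=5, slack=8)
Line 7: ['elephant', 'give'] (min_width=13, slack=0)
Line 8: ['my', 'plate'] (min_width=8, slack=5)
Line 9: ['angry', 'stone'] (min_width=11, slack=2)
Line 10: ['bear', 'water'] (min_width=10, slack=3)
Line 11: ['emerald', 'ocean'] (min_width=13, slack=0)
Line 12: ['was', 'knife'] (min_width=9, slack=4)
Line 13: ['knife', 'mineral'] (min_width=13, slack=0)
Line 14: ['laser', 'version'] (min_width=13, slack=0)
Line 15: ['a', 'any', 'you'] (min_width=9, slack=4)
Total lines: 15

Answer: 15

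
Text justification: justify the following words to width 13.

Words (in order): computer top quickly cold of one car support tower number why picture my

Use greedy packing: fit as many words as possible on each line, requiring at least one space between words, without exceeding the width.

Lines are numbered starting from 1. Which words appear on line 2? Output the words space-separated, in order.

Line 1: ['computer', 'top'] (min_width=12, slack=1)
Line 2: ['quickly', 'cold'] (min_width=12, slack=1)
Line 3: ['of', 'one', 'car'] (min_width=10, slack=3)
Line 4: ['support', 'tower'] (min_width=13, slack=0)
Line 5: ['number', 'why'] (min_width=10, slack=3)
Line 6: ['picture', 'my'] (min_width=10, slack=3)

Answer: quickly cold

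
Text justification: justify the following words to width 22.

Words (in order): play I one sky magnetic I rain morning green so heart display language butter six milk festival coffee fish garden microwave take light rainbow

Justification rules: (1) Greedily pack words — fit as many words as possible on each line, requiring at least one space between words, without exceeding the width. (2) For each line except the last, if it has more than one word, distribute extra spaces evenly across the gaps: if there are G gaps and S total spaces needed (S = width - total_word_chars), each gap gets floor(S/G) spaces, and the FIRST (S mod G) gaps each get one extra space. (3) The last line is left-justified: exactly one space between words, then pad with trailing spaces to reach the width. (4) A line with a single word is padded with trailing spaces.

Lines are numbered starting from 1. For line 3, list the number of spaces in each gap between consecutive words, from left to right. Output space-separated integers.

Answer: 1 1 1

Derivation:
Line 1: ['play', 'I', 'one', 'sky'] (min_width=14, slack=8)
Line 2: ['magnetic', 'I', 'rain'] (min_width=15, slack=7)
Line 3: ['morning', 'green', 'so', 'heart'] (min_width=22, slack=0)
Line 4: ['display', 'language'] (min_width=16, slack=6)
Line 5: ['butter', 'six', 'milk'] (min_width=15, slack=7)
Line 6: ['festival', 'coffee', 'fish'] (min_width=20, slack=2)
Line 7: ['garden', 'microwave', 'take'] (min_width=21, slack=1)
Line 8: ['light', 'rainbow'] (min_width=13, slack=9)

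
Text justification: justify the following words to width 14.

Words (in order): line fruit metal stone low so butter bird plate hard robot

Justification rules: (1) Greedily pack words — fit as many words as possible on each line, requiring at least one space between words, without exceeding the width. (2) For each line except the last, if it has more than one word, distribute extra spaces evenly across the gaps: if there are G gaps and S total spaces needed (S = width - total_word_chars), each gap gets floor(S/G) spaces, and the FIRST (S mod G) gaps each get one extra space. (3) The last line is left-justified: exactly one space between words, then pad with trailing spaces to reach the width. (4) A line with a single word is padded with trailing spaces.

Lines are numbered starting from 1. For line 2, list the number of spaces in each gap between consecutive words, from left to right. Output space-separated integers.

Answer: 4

Derivation:
Line 1: ['line', 'fruit'] (min_width=10, slack=4)
Line 2: ['metal', 'stone'] (min_width=11, slack=3)
Line 3: ['low', 'so', 'butter'] (min_width=13, slack=1)
Line 4: ['bird', 'plate'] (min_width=10, slack=4)
Line 5: ['hard', 'robot'] (min_width=10, slack=4)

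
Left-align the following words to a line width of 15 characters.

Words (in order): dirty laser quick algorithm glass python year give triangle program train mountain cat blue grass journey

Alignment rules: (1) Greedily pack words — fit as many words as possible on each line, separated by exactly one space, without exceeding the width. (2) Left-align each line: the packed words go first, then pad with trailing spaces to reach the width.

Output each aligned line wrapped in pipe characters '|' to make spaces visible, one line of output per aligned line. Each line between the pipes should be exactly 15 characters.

Answer: |dirty laser    |
|quick algorithm|
|glass python   |
|year give      |
|triangle       |
|program train  |
|mountain cat   |
|blue grass     |
|journey        |

Derivation:
Line 1: ['dirty', 'laser'] (min_width=11, slack=4)
Line 2: ['quick', 'algorithm'] (min_width=15, slack=0)
Line 3: ['glass', 'python'] (min_width=12, slack=3)
Line 4: ['year', 'give'] (min_width=9, slack=6)
Line 5: ['triangle'] (min_width=8, slack=7)
Line 6: ['program', 'train'] (min_width=13, slack=2)
Line 7: ['mountain', 'cat'] (min_width=12, slack=3)
Line 8: ['blue', 'grass'] (min_width=10, slack=5)
Line 9: ['journey'] (min_width=7, slack=8)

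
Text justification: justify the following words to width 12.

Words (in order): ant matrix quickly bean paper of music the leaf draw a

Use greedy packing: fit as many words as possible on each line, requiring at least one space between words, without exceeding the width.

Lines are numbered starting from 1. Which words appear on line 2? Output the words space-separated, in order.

Line 1: ['ant', 'matrix'] (min_width=10, slack=2)
Line 2: ['quickly', 'bean'] (min_width=12, slack=0)
Line 3: ['paper', 'of'] (min_width=8, slack=4)
Line 4: ['music', 'the'] (min_width=9, slack=3)
Line 5: ['leaf', 'draw', 'a'] (min_width=11, slack=1)

Answer: quickly bean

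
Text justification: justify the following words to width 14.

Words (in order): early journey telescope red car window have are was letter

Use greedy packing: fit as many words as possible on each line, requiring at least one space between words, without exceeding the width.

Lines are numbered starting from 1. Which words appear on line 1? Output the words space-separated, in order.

Answer: early journey

Derivation:
Line 1: ['early', 'journey'] (min_width=13, slack=1)
Line 2: ['telescope', 'red'] (min_width=13, slack=1)
Line 3: ['car', 'window'] (min_width=10, slack=4)
Line 4: ['have', 'are', 'was'] (min_width=12, slack=2)
Line 5: ['letter'] (min_width=6, slack=8)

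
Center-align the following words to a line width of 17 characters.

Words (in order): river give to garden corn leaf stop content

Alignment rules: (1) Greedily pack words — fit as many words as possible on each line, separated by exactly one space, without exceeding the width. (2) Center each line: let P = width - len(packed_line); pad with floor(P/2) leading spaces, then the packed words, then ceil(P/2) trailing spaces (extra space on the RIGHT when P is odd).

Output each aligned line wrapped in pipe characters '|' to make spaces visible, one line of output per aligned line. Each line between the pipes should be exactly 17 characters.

Answer: |  river give to  |
|garden corn leaf |
|  stop content   |

Derivation:
Line 1: ['river', 'give', 'to'] (min_width=13, slack=4)
Line 2: ['garden', 'corn', 'leaf'] (min_width=16, slack=1)
Line 3: ['stop', 'content'] (min_width=12, slack=5)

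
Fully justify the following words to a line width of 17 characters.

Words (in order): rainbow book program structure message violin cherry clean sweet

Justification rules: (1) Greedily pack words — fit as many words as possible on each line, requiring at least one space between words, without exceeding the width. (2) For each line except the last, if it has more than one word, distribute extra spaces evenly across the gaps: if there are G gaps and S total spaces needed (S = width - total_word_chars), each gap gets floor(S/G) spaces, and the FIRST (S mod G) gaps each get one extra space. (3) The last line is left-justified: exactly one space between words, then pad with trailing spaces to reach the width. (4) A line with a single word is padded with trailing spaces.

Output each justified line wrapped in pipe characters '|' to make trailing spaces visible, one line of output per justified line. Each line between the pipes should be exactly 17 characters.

Answer: |rainbow      book|
|program structure|
|message    violin|
|cherry      clean|
|sweet            |

Derivation:
Line 1: ['rainbow', 'book'] (min_width=12, slack=5)
Line 2: ['program', 'structure'] (min_width=17, slack=0)
Line 3: ['message', 'violin'] (min_width=14, slack=3)
Line 4: ['cherry', 'clean'] (min_width=12, slack=5)
Line 5: ['sweet'] (min_width=5, slack=12)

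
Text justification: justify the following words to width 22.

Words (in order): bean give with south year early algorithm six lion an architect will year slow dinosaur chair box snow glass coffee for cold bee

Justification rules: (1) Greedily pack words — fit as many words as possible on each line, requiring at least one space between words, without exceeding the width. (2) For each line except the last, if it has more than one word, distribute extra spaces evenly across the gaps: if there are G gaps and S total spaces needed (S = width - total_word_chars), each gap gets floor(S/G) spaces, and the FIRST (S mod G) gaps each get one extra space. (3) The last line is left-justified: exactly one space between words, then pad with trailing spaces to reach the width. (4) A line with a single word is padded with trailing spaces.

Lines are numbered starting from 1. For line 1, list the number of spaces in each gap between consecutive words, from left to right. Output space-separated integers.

Line 1: ['bean', 'give', 'with', 'south'] (min_width=20, slack=2)
Line 2: ['year', 'early', 'algorithm'] (min_width=20, slack=2)
Line 3: ['six', 'lion', 'an', 'architect'] (min_width=21, slack=1)
Line 4: ['will', 'year', 'slow'] (min_width=14, slack=8)
Line 5: ['dinosaur', 'chair', 'box'] (min_width=18, slack=4)
Line 6: ['snow', 'glass', 'coffee', 'for'] (min_width=21, slack=1)
Line 7: ['cold', 'bee'] (min_width=8, slack=14)

Answer: 2 2 1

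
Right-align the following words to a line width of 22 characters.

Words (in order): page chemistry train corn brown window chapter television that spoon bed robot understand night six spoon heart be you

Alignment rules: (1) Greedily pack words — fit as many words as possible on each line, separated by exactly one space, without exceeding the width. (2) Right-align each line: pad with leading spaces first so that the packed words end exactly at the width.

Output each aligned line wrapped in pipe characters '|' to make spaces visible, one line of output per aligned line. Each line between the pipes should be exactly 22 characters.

Answer: |  page chemistry train|
|     corn brown window|
|    chapter television|
|  that spoon bed robot|
|  understand night six|
|    spoon heart be you|

Derivation:
Line 1: ['page', 'chemistry', 'train'] (min_width=20, slack=2)
Line 2: ['corn', 'brown', 'window'] (min_width=17, slack=5)
Line 3: ['chapter', 'television'] (min_width=18, slack=4)
Line 4: ['that', 'spoon', 'bed', 'robot'] (min_width=20, slack=2)
Line 5: ['understand', 'night', 'six'] (min_width=20, slack=2)
Line 6: ['spoon', 'heart', 'be', 'you'] (min_width=18, slack=4)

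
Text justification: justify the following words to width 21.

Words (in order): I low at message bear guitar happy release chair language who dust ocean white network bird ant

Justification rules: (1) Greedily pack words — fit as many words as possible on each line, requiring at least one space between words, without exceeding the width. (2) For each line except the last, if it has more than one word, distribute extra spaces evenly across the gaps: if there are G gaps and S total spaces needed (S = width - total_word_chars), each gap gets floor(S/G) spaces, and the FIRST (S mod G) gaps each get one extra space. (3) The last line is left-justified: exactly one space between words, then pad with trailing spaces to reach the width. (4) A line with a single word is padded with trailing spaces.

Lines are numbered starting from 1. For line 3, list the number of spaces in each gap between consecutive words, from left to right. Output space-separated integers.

Line 1: ['I', 'low', 'at', 'message', 'bear'] (min_width=21, slack=0)
Line 2: ['guitar', 'happy', 'release'] (min_width=20, slack=1)
Line 3: ['chair', 'language', 'who'] (min_width=18, slack=3)
Line 4: ['dust', 'ocean', 'white'] (min_width=16, slack=5)
Line 5: ['network', 'bird', 'ant'] (min_width=16, slack=5)

Answer: 3 2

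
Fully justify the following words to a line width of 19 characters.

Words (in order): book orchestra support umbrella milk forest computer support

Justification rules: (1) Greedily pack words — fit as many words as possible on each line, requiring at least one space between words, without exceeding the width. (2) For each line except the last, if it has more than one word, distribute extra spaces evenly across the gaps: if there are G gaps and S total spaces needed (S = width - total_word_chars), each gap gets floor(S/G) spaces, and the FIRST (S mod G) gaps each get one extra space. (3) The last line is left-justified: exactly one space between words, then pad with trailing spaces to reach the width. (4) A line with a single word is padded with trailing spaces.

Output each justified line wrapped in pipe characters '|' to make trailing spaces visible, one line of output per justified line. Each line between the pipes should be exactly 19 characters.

Line 1: ['book', 'orchestra'] (min_width=14, slack=5)
Line 2: ['support', 'umbrella'] (min_width=16, slack=3)
Line 3: ['milk', 'forest'] (min_width=11, slack=8)
Line 4: ['computer', 'support'] (min_width=16, slack=3)

Answer: |book      orchestra|
|support    umbrella|
|milk         forest|
|computer support   |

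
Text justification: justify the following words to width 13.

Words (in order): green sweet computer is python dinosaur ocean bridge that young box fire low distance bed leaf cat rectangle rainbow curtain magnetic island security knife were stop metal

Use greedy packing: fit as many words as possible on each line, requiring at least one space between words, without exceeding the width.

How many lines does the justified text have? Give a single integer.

Line 1: ['green', 'sweet'] (min_width=11, slack=2)
Line 2: ['computer', 'is'] (min_width=11, slack=2)
Line 3: ['python'] (min_width=6, slack=7)
Line 4: ['dinosaur'] (min_width=8, slack=5)
Line 5: ['ocean', 'bridge'] (min_width=12, slack=1)
Line 6: ['that', 'young'] (min_width=10, slack=3)
Line 7: ['box', 'fire', 'low'] (min_width=12, slack=1)
Line 8: ['distance', 'bed'] (min_width=12, slack=1)
Line 9: ['leaf', 'cat'] (min_width=8, slack=5)
Line 10: ['rectangle'] (min_width=9, slack=4)
Line 11: ['rainbow'] (min_width=7, slack=6)
Line 12: ['curtain'] (min_width=7, slack=6)
Line 13: ['magnetic'] (min_width=8, slack=5)
Line 14: ['island'] (min_width=6, slack=7)
Line 15: ['security'] (min_width=8, slack=5)
Line 16: ['knife', 'were'] (min_width=10, slack=3)
Line 17: ['stop', 'metal'] (min_width=10, slack=3)
Total lines: 17

Answer: 17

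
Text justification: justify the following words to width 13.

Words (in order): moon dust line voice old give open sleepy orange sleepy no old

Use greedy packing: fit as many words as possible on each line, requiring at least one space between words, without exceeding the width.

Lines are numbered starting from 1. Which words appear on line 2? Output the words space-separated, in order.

Answer: line voice

Derivation:
Line 1: ['moon', 'dust'] (min_width=9, slack=4)
Line 2: ['line', 'voice'] (min_width=10, slack=3)
Line 3: ['old', 'give', 'open'] (min_width=13, slack=0)
Line 4: ['sleepy', 'orange'] (min_width=13, slack=0)
Line 5: ['sleepy', 'no', 'old'] (min_width=13, slack=0)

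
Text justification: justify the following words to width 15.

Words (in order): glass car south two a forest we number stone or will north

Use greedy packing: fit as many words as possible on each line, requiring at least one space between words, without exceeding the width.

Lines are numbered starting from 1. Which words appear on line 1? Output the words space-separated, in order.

Answer: glass car south

Derivation:
Line 1: ['glass', 'car', 'south'] (min_width=15, slack=0)
Line 2: ['two', 'a', 'forest', 'we'] (min_width=15, slack=0)
Line 3: ['number', 'stone', 'or'] (min_width=15, slack=0)
Line 4: ['will', 'north'] (min_width=10, slack=5)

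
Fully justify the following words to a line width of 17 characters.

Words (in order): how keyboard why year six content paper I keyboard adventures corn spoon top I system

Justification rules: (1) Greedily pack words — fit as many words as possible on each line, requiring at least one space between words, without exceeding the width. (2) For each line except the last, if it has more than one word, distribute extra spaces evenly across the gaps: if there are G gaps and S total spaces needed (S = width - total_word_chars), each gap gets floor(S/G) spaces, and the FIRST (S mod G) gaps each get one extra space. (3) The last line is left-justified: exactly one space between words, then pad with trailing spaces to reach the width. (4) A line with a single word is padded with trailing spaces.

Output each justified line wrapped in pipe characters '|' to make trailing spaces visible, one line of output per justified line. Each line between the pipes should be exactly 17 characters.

Line 1: ['how', 'keyboard', 'why'] (min_width=16, slack=1)
Line 2: ['year', 'six', 'content'] (min_width=16, slack=1)
Line 3: ['paper', 'I', 'keyboard'] (min_width=16, slack=1)
Line 4: ['adventures', 'corn'] (min_width=15, slack=2)
Line 5: ['spoon', 'top', 'I'] (min_width=11, slack=6)
Line 6: ['system'] (min_width=6, slack=11)

Answer: |how  keyboard why|
|year  six content|
|paper  I keyboard|
|adventures   corn|
|spoon    top    I|
|system           |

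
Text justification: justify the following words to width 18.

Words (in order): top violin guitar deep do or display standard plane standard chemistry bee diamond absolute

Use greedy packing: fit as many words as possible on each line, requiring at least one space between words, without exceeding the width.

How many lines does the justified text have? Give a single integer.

Line 1: ['top', 'violin', 'guitar'] (min_width=17, slack=1)
Line 2: ['deep', 'do', 'or', 'display'] (min_width=18, slack=0)
Line 3: ['standard', 'plane'] (min_width=14, slack=4)
Line 4: ['standard', 'chemistry'] (min_width=18, slack=0)
Line 5: ['bee', 'diamond'] (min_width=11, slack=7)
Line 6: ['absolute'] (min_width=8, slack=10)
Total lines: 6

Answer: 6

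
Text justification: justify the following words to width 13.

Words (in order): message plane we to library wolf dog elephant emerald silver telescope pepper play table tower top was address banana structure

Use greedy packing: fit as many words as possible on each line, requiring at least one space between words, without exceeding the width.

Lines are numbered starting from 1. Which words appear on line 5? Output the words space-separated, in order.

Line 1: ['message', 'plane'] (min_width=13, slack=0)
Line 2: ['we', 'to', 'library'] (min_width=13, slack=0)
Line 3: ['wolf', 'dog'] (min_width=8, slack=5)
Line 4: ['elephant'] (min_width=8, slack=5)
Line 5: ['emerald'] (min_width=7, slack=6)
Line 6: ['silver'] (min_width=6, slack=7)
Line 7: ['telescope'] (min_width=9, slack=4)
Line 8: ['pepper', 'play'] (min_width=11, slack=2)
Line 9: ['table', 'tower'] (min_width=11, slack=2)
Line 10: ['top', 'was'] (min_width=7, slack=6)
Line 11: ['address'] (min_width=7, slack=6)
Line 12: ['banana'] (min_width=6, slack=7)
Line 13: ['structure'] (min_width=9, slack=4)

Answer: emerald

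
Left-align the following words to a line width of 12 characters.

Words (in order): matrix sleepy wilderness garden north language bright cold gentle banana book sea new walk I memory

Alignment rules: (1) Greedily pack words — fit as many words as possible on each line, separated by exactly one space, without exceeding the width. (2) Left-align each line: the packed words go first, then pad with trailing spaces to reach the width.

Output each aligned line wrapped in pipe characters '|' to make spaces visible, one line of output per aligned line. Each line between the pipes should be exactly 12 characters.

Line 1: ['matrix'] (min_width=6, slack=6)
Line 2: ['sleepy'] (min_width=6, slack=6)
Line 3: ['wilderness'] (min_width=10, slack=2)
Line 4: ['garden', 'north'] (min_width=12, slack=0)
Line 5: ['language'] (min_width=8, slack=4)
Line 6: ['bright', 'cold'] (min_width=11, slack=1)
Line 7: ['gentle'] (min_width=6, slack=6)
Line 8: ['banana', 'book'] (min_width=11, slack=1)
Line 9: ['sea', 'new', 'walk'] (min_width=12, slack=0)
Line 10: ['I', 'memory'] (min_width=8, slack=4)

Answer: |matrix      |
|sleepy      |
|wilderness  |
|garden north|
|language    |
|bright cold |
|gentle      |
|banana book |
|sea new walk|
|I memory    |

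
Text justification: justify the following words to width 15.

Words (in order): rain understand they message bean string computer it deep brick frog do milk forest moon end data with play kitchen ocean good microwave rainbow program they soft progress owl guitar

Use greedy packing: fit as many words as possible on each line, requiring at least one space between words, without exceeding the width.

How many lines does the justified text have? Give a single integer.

Line 1: ['rain', 'understand'] (min_width=15, slack=0)
Line 2: ['they', 'message'] (min_width=12, slack=3)
Line 3: ['bean', 'string'] (min_width=11, slack=4)
Line 4: ['computer', 'it'] (min_width=11, slack=4)
Line 5: ['deep', 'brick', 'frog'] (min_width=15, slack=0)
Line 6: ['do', 'milk', 'forest'] (min_width=14, slack=1)
Line 7: ['moon', 'end', 'data'] (min_width=13, slack=2)
Line 8: ['with', 'play'] (min_width=9, slack=6)
Line 9: ['kitchen', 'ocean'] (min_width=13, slack=2)
Line 10: ['good', 'microwave'] (min_width=14, slack=1)
Line 11: ['rainbow', 'program'] (min_width=15, slack=0)
Line 12: ['they', 'soft'] (min_width=9, slack=6)
Line 13: ['progress', 'owl'] (min_width=12, slack=3)
Line 14: ['guitar'] (min_width=6, slack=9)
Total lines: 14

Answer: 14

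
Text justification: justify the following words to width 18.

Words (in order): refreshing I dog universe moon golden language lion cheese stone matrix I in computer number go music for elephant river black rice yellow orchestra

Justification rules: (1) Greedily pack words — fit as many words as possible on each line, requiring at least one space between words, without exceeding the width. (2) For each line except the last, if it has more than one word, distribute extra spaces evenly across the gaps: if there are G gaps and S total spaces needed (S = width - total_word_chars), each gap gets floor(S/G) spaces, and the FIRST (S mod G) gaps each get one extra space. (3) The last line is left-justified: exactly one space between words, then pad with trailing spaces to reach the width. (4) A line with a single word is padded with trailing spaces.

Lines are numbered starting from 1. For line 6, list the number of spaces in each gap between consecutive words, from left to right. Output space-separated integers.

Answer: 1 1

Derivation:
Line 1: ['refreshing', 'I', 'dog'] (min_width=16, slack=2)
Line 2: ['universe', 'moon'] (min_width=13, slack=5)
Line 3: ['golden', 'language'] (min_width=15, slack=3)
Line 4: ['lion', 'cheese', 'stone'] (min_width=17, slack=1)
Line 5: ['matrix', 'I', 'in'] (min_width=11, slack=7)
Line 6: ['computer', 'number', 'go'] (min_width=18, slack=0)
Line 7: ['music', 'for', 'elephant'] (min_width=18, slack=0)
Line 8: ['river', 'black', 'rice'] (min_width=16, slack=2)
Line 9: ['yellow', 'orchestra'] (min_width=16, slack=2)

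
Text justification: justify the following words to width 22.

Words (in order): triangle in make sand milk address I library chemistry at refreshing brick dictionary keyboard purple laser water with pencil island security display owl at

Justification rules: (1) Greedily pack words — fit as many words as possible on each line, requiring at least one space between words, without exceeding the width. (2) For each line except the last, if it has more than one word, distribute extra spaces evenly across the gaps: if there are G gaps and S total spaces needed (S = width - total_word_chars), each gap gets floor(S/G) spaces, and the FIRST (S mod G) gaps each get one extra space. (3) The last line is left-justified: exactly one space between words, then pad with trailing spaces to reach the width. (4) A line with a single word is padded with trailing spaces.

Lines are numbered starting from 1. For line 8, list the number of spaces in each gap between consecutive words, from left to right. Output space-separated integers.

Line 1: ['triangle', 'in', 'make', 'sand'] (min_width=21, slack=1)
Line 2: ['milk', 'address', 'I', 'library'] (min_width=22, slack=0)
Line 3: ['chemistry', 'at'] (min_width=12, slack=10)
Line 4: ['refreshing', 'brick'] (min_width=16, slack=6)
Line 5: ['dictionary', 'keyboard'] (min_width=19, slack=3)
Line 6: ['purple', 'laser', 'water'] (min_width=18, slack=4)
Line 7: ['with', 'pencil', 'island'] (min_width=18, slack=4)
Line 8: ['security', 'display', 'owl'] (min_width=20, slack=2)
Line 9: ['at'] (min_width=2, slack=20)

Answer: 2 2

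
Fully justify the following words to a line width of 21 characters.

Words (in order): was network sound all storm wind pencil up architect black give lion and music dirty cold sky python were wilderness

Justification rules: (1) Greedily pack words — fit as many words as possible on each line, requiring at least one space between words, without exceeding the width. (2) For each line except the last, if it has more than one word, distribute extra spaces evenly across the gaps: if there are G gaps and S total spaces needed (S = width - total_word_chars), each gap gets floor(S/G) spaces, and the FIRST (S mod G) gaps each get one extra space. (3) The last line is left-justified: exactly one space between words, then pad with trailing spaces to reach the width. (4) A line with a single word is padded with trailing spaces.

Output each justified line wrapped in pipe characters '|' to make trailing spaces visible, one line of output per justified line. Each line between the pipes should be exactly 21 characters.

Answer: |was network sound all|
|storm  wind pencil up|
|architect  black give|
|lion  and music dirty|
|cold  sky python were|
|wilderness           |

Derivation:
Line 1: ['was', 'network', 'sound', 'all'] (min_width=21, slack=0)
Line 2: ['storm', 'wind', 'pencil', 'up'] (min_width=20, slack=1)
Line 3: ['architect', 'black', 'give'] (min_width=20, slack=1)
Line 4: ['lion', 'and', 'music', 'dirty'] (min_width=20, slack=1)
Line 5: ['cold', 'sky', 'python', 'were'] (min_width=20, slack=1)
Line 6: ['wilderness'] (min_width=10, slack=11)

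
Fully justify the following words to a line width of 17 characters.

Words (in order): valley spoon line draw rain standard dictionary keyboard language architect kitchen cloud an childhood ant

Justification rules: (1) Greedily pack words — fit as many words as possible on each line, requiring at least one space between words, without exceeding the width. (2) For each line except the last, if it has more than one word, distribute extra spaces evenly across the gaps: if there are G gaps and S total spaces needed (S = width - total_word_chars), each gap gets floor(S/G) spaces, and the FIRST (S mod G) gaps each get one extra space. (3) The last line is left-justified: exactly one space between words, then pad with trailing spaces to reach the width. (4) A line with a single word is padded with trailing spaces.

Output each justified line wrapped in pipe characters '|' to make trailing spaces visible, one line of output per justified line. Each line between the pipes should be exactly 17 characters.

Answer: |valley spoon line|
|draw         rain|
|standard         |
|dictionary       |
|keyboard language|
|architect kitchen|
|cloud          an|
|childhood ant    |

Derivation:
Line 1: ['valley', 'spoon', 'line'] (min_width=17, slack=0)
Line 2: ['draw', 'rain'] (min_width=9, slack=8)
Line 3: ['standard'] (min_width=8, slack=9)
Line 4: ['dictionary'] (min_width=10, slack=7)
Line 5: ['keyboard', 'language'] (min_width=17, slack=0)
Line 6: ['architect', 'kitchen'] (min_width=17, slack=0)
Line 7: ['cloud', 'an'] (min_width=8, slack=9)
Line 8: ['childhood', 'ant'] (min_width=13, slack=4)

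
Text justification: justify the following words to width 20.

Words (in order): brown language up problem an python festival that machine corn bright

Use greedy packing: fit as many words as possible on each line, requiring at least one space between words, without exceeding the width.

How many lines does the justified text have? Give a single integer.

Answer: 4

Derivation:
Line 1: ['brown', 'language', 'up'] (min_width=17, slack=3)
Line 2: ['problem', 'an', 'python'] (min_width=17, slack=3)
Line 3: ['festival', 'that'] (min_width=13, slack=7)
Line 4: ['machine', 'corn', 'bright'] (min_width=19, slack=1)
Total lines: 4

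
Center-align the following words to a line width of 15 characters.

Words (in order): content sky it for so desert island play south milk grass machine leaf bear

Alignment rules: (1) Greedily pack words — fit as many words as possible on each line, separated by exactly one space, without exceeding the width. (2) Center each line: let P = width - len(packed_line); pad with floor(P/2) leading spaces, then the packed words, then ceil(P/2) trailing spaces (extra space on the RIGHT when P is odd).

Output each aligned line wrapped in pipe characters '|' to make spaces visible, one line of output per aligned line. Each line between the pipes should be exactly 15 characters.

Answer: |content sky it |
| for so desert |
|  island play  |
|  south milk   |
| grass machine |
|   leaf bear   |

Derivation:
Line 1: ['content', 'sky', 'it'] (min_width=14, slack=1)
Line 2: ['for', 'so', 'desert'] (min_width=13, slack=2)
Line 3: ['island', 'play'] (min_width=11, slack=4)
Line 4: ['south', 'milk'] (min_width=10, slack=5)
Line 5: ['grass', 'machine'] (min_width=13, slack=2)
Line 6: ['leaf', 'bear'] (min_width=9, slack=6)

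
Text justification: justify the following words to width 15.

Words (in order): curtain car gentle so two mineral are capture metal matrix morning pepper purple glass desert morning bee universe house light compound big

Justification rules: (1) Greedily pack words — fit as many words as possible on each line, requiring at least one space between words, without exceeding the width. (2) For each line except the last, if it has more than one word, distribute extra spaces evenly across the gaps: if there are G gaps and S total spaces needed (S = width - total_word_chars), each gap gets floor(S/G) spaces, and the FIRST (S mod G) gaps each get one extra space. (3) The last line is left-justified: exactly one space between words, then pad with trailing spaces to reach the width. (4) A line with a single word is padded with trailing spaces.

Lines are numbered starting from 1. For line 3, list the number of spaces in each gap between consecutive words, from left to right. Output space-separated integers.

Line 1: ['curtain', 'car'] (min_width=11, slack=4)
Line 2: ['gentle', 'so', 'two'] (min_width=13, slack=2)
Line 3: ['mineral', 'are'] (min_width=11, slack=4)
Line 4: ['capture', 'metal'] (min_width=13, slack=2)
Line 5: ['matrix', 'morning'] (min_width=14, slack=1)
Line 6: ['pepper', 'purple'] (min_width=13, slack=2)
Line 7: ['glass', 'desert'] (min_width=12, slack=3)
Line 8: ['morning', 'bee'] (min_width=11, slack=4)
Line 9: ['universe', 'house'] (min_width=14, slack=1)
Line 10: ['light', 'compound'] (min_width=14, slack=1)
Line 11: ['big'] (min_width=3, slack=12)

Answer: 5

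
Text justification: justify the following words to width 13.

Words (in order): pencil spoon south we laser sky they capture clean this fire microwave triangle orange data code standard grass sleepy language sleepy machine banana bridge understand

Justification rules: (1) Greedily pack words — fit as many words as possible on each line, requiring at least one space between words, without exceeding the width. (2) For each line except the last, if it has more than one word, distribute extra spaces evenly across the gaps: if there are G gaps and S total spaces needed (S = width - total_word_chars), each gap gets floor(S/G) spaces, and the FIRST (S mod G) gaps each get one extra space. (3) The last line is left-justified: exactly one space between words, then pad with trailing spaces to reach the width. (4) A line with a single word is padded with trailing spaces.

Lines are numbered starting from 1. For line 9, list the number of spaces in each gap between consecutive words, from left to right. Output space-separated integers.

Line 1: ['pencil', 'spoon'] (min_width=12, slack=1)
Line 2: ['south', 'we'] (min_width=8, slack=5)
Line 3: ['laser', 'sky'] (min_width=9, slack=4)
Line 4: ['they', 'capture'] (min_width=12, slack=1)
Line 5: ['clean', 'this'] (min_width=10, slack=3)
Line 6: ['fire'] (min_width=4, slack=9)
Line 7: ['microwave'] (min_width=9, slack=4)
Line 8: ['triangle'] (min_width=8, slack=5)
Line 9: ['orange', 'data'] (min_width=11, slack=2)
Line 10: ['code', 'standard'] (min_width=13, slack=0)
Line 11: ['grass', 'sleepy'] (min_width=12, slack=1)
Line 12: ['language'] (min_width=8, slack=5)
Line 13: ['sleepy'] (min_width=6, slack=7)
Line 14: ['machine'] (min_width=7, slack=6)
Line 15: ['banana', 'bridge'] (min_width=13, slack=0)
Line 16: ['understand'] (min_width=10, slack=3)

Answer: 3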